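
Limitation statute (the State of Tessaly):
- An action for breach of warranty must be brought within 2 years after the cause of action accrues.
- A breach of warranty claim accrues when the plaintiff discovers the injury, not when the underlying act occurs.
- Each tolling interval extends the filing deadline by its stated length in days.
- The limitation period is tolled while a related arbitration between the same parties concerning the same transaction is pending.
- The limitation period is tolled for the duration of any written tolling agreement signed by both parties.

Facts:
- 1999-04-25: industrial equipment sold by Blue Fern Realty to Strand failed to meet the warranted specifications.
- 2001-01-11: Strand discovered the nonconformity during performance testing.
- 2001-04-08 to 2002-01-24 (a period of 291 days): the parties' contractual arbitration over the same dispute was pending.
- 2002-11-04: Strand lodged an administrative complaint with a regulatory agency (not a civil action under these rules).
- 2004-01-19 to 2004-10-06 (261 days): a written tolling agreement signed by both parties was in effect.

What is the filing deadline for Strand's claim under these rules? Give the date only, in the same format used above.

Accrual is tied to discovery, so the period began on 2001-01-11 rather than on 1999-04-25 when the act occurred.
2 years from 2001-01-11 is 2003-01-11.
Because the pending related arbitration ran from 2001-04-08 to 2002-01-24, the deadline is extended by 291 days to 2003-10-29.
By the time the written tolling agreement began on 2004-01-19, the limitation period had already expired on 2003-10-29; that interval cannot revive it.
The other events in the timeline have no effect on the limitation period under the stated rules.

2003-10-29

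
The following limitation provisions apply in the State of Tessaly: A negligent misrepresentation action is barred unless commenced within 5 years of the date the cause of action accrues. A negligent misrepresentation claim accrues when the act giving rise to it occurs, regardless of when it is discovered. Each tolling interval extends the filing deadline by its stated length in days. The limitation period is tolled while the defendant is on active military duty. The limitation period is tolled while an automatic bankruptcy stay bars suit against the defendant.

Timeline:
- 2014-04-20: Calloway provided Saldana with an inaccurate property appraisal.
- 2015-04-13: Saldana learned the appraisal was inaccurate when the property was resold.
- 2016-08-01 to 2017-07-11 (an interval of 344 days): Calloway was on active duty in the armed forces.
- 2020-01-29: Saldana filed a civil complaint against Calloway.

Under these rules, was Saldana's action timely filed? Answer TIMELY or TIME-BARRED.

Because the rule ties accrual to occurrence, the claim accrued on 2014-04-20, not on the 2015-04-13 discovery date.
The untolled deadline — 5 years after 2014-04-20 — is 2019-04-20.
The defendant's active military service from 2016-08-01 to 2017-07-11 tolled the period for 344 days, extending the deadline to 2020-03-29.
Saldana filed on 2020-01-29, before the 2020-03-29 deadline, so the action is timely.

TIMELY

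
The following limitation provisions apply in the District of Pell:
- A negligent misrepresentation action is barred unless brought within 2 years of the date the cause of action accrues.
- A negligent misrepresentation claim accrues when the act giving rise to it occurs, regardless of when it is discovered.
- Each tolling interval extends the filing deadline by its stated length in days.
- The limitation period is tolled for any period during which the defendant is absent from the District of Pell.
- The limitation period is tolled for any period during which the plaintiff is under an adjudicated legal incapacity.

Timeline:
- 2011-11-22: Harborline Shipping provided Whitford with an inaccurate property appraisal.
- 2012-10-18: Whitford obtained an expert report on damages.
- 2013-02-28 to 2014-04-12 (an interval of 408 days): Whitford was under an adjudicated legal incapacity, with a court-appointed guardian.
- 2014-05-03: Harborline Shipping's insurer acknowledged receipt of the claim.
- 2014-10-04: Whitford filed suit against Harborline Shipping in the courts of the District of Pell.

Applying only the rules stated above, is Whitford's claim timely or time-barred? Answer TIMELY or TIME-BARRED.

The claim accrued on 2011-11-22, when the wrongful act occurred.
Adding the 2 years base period to 2011-11-22 gives a deadline of 2013-11-22, before any tolling.
The period was tolled for 408 days by the plaintiff's legal incapacity (2013-02-28 to 2014-04-12), pushing the deadline to 2015-01-04.
None of the other events listed affects the running of the period under the stated rules.
The 2014-10-04 filing precedes the 2015-01-04 deadline; the claim is timely.

TIMELY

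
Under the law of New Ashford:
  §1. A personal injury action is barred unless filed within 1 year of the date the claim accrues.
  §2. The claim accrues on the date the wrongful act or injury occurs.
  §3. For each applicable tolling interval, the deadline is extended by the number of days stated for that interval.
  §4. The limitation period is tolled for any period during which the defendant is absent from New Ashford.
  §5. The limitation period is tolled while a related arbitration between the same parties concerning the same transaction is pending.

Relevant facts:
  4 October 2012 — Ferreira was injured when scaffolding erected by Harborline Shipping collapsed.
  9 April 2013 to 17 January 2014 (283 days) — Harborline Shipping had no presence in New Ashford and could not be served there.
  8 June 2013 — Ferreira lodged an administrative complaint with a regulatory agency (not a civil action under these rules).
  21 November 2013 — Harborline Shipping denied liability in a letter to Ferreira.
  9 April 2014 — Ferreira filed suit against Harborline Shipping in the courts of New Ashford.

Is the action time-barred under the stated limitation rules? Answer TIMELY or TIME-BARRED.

TIMELY

The limitation period began to run on 4 October 2012.
Adding the 1 year base period to 4 October 2012 gives a deadline of 4 October 2013, before any tolling.
The defendant's absence from the jurisdiction from 9 April 2013 to 17 January 2014 tolled the period for 283 days, extending the deadline to 14 July 2014.
Nothing else in the chronology tolls or restarts the period.
Filing on 9 April 2014 beat the 14 July 2014 deadline — the action is timely.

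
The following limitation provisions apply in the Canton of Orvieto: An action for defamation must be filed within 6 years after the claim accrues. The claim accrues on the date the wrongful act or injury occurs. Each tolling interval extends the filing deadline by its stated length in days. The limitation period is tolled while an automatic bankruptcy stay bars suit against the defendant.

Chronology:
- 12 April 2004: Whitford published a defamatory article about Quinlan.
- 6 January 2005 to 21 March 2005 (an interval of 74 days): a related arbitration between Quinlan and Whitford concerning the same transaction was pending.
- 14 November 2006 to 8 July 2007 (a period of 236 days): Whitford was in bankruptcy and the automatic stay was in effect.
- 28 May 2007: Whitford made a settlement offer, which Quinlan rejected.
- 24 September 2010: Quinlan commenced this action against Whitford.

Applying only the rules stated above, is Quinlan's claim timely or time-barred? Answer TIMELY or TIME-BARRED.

TIMELY

The claim accrued on 12 April 2004, the date of the act.
The untolled deadline — 6 years after 12 April 2004 — is 12 April 2010.
Because the automatic bankruptcy stay ran from 14 November 2006 to 8 July 2007, the deadline is extended by 236 days to 4 December 2010.
Although a pending arbitration ran from 6 January 2005 to 21 March 2005, the stated rules do not make that a tolling event, so it is disregarded.
None of the other events listed affects the running of the period under the stated rules.
Filing on 24 September 2010 beat the 4 December 2010 deadline — the action is timely.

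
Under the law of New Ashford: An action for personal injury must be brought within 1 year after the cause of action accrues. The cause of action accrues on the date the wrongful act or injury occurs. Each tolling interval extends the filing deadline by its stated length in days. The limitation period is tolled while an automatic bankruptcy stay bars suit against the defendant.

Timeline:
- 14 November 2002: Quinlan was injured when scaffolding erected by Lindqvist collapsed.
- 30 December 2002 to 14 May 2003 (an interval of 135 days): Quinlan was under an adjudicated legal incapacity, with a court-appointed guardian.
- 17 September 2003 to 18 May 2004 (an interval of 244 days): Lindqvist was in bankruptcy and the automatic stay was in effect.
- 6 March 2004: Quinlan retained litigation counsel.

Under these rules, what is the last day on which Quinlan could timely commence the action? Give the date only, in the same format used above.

The limitation period began to run on 14 November 2002.
Adding the 1 year base period to 14 November 2002 gives a deadline of 14 November 2003, before any tolling.
The automatic bankruptcy stay from 17 September 2003 to 18 May 2004 tolled the period for 244 days, extending the deadline to 15 July 2004.
The plaintiff's legal incapacity from 30 December 2002 to 14 May 2003 does not toll the period, because no stated rule makes the plaintiff's incapacity a tolling event.
Nothing else in the chronology tolls or restarts the period.

15 July 2004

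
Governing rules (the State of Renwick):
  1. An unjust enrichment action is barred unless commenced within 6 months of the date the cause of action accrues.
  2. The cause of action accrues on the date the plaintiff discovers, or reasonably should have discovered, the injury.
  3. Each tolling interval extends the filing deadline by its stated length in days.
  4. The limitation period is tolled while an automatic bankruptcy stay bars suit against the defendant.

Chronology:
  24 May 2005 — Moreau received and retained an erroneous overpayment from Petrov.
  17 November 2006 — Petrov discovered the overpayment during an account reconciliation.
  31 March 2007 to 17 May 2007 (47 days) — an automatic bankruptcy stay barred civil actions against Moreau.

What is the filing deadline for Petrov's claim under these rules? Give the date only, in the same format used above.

The claim did not accrue until Petrov discovered the injury on 17 November 2006; the 24 May 2005 act date does not start the clock under the stated rule.
6 months from 17 November 2006 is 17 May 2007.
Because the automatic bankruptcy stay ran from 31 March 2007 to 17 May 2007, the deadline is extended by 47 days to 3 July 2007.

3 July 2007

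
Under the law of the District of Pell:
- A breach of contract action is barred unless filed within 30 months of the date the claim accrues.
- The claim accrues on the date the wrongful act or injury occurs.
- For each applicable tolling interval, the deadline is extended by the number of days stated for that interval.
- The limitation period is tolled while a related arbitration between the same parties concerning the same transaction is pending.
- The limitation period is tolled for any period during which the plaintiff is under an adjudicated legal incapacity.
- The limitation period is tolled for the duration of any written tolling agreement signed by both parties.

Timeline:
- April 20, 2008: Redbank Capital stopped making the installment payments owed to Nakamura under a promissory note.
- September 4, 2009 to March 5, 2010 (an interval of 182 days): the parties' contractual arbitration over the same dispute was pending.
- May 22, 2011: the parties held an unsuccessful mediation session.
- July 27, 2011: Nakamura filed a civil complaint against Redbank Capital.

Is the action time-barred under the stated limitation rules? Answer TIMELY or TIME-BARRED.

The claim accrued on April 20, 2008, when the wrongful act occurred.
The untolled deadline — 30 months after April 20, 2008 — is October 20, 2010.
The period was tolled for 182 days by the pending related arbitration (September 4, 2009 to March 5, 2010), pushing the deadline to April 20, 2011.
The other events in the timeline have no effect on the limitation period under the stated rules.
The July 27, 2011 filing falls after the April 20, 2011 deadline; the claim is time-barred.

TIME-BARRED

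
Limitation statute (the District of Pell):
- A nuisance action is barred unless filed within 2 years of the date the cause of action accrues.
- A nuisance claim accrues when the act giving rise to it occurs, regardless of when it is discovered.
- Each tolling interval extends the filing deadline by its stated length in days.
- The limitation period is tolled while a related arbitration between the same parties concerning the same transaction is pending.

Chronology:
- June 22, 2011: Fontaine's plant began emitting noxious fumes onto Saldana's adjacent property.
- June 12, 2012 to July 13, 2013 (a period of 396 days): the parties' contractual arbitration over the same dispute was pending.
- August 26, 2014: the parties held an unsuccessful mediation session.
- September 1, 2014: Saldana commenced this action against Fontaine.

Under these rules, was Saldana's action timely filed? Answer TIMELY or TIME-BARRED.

The limitation period began to run on June 22, 2011.
Adding the 2 years base period to June 22, 2011 gives a deadline of June 22, 2013, before any tolling.
Because the pending related arbitration ran from June 12, 2012 to July 13, 2013, the deadline is extended by 396 days to July 23, 2014.
The other events in the timeline have no effect on the limitation period under the stated rules.
Filing on September 1, 2014 missed the July 23, 2014 deadline — the action is time-barred.

TIME-BARRED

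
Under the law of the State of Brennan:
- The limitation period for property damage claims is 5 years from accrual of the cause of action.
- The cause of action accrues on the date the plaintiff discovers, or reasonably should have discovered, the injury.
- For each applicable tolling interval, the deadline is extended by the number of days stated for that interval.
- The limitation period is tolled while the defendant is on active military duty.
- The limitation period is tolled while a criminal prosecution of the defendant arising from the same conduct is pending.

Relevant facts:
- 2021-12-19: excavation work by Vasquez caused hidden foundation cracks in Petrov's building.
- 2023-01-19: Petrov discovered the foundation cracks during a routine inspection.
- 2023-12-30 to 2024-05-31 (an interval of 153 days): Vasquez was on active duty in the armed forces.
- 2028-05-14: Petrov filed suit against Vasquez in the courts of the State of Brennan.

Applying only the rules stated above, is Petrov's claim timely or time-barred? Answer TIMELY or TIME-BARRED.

TIMELY

The claim did not accrue until Petrov discovered the injury on 2023-01-19; the 2021-12-19 act date does not start the clock under the stated rule.
The untolled deadline — 5 years after 2023-01-19 — is 2028-01-19.
Because the defendant's active military service ran from 2023-12-30 to 2024-05-31, the deadline is extended by 153 days to 2028-06-20.
Petrov filed on 2028-05-14, before the 2028-06-20 deadline, so the action is timely.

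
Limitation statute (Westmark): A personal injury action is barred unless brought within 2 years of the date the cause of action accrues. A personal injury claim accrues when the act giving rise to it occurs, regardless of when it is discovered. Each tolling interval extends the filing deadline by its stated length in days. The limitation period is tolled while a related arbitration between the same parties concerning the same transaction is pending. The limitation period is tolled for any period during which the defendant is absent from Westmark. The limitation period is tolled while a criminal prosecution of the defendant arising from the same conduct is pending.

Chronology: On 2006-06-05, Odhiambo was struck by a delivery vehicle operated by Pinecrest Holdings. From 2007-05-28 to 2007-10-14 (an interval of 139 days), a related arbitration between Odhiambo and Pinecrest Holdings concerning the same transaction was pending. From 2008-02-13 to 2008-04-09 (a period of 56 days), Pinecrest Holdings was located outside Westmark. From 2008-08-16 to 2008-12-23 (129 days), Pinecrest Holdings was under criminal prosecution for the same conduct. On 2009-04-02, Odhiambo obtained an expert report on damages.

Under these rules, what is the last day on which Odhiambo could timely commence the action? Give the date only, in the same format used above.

The limitation period began to run on 2006-06-05.
The untolled deadline — 2 years after 2006-06-05 — is 2008-06-05.
The pending related arbitration from 2007-05-28 to 2007-10-14 tolled the period for 139 days, extending the deadline to 2008-10-22.
Because the defendant's absence from the jurisdiction ran from 2008-02-13 to 2008-04-09, the deadline is extended by 56 days to 2008-12-17.
The pending criminal prosecution from 2008-08-16 to 2008-12-23 tolled the period for 129 days, extending the deadline to 2009-04-25.
Nothing else in the chronology tolls or restarts the period.

2009-04-25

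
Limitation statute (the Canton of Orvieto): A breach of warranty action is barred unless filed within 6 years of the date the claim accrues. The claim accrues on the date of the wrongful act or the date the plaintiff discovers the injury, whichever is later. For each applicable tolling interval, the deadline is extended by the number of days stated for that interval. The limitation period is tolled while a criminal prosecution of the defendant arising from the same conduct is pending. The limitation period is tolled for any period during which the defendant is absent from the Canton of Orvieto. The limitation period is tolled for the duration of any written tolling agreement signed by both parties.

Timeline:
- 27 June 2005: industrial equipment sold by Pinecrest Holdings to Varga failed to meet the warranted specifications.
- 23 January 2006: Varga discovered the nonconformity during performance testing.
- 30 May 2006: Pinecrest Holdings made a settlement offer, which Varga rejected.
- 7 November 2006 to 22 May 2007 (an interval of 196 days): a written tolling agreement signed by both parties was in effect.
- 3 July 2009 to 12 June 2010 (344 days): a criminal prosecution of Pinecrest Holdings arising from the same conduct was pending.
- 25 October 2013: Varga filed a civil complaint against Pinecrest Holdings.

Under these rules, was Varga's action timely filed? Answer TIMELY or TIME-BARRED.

The claim accrued on 23 January 2006 — the later of the 27 June 2005 act and the 23 January 2006 discovery.
6 years from 23 January 2006 is 23 January 2012.
The period was tolled for 196 days by the written tolling agreement (7 November 2006 to 22 May 2007), pushing the deadline to 6 August 2012.
The period was tolled for 344 days by the pending criminal prosecution (3 July 2009 to 12 June 2010), pushing the deadline to 16 July 2013.
The other events in the timeline have no effect on the limitation period under the stated rules.
Filing on 25 October 2013 missed the 16 July 2013 deadline — the action is time-barred.

TIME-BARRED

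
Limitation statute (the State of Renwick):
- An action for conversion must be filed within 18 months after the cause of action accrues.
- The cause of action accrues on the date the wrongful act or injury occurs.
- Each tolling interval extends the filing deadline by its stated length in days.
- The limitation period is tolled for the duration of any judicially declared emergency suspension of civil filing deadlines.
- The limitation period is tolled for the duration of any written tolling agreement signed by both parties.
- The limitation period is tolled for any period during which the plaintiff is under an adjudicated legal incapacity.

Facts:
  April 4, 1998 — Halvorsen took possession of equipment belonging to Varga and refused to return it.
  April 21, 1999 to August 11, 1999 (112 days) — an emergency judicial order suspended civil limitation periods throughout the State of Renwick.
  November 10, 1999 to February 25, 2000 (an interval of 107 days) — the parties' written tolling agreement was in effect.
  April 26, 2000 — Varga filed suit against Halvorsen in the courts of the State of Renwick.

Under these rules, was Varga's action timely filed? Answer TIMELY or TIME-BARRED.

TIMELY

The claim accrued on April 4, 1998, when the wrongful act occurred.
18 months from April 4, 1998 is October 4, 1999.
The period was tolled for 112 days by the emergency suspension of filing deadlines (April 21, 1999 to August 11, 1999), pushing the deadline to January 24, 2000.
The written tolling agreement from November 10, 1999 to February 25, 2000 tolled the period for 107 days, extending the deadline to May 10, 2000.
Filing on April 26, 2000 beat the May 10, 2000 deadline — the action is timely.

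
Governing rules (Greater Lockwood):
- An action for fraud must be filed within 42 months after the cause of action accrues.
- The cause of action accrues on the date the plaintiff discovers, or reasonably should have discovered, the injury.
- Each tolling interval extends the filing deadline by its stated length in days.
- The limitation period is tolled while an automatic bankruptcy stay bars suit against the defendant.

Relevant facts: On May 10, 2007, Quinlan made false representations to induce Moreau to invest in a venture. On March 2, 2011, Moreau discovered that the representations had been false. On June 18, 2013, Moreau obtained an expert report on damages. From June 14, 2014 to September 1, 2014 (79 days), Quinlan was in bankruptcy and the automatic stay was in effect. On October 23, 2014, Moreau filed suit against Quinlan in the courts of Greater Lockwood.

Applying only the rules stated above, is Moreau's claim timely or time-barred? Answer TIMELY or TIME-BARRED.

TIMELY

Accrual is tied to discovery, so the period began on March 2, 2011 rather than on May 10, 2007 when the act occurred.
42 months from March 2, 2011 is September 2, 2014.
The automatic bankruptcy stay from June 14, 2014 to September 1, 2014 tolled the period for 79 days, extending the deadline to November 20, 2014.
The other events in the timeline have no effect on the limitation period under the stated rules.
Moreau filed on October 23, 2014, before the November 20, 2014 deadline, so the action is timely.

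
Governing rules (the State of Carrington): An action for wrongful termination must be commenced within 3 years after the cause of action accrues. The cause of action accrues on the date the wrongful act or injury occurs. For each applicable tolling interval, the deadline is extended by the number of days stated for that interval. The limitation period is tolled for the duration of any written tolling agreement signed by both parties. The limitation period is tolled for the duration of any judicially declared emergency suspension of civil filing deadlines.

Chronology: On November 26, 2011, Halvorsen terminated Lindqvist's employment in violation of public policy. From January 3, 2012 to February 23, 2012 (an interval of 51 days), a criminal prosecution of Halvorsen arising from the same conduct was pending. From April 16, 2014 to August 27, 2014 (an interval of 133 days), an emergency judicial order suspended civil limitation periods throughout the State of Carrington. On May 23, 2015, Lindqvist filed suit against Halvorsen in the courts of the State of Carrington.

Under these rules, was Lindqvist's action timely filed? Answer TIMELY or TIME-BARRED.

TIME-BARRED

The claim accrued on November 26, 2011, when the wrongful act occurred.
The untolled deadline — 3 years after November 26, 2011 — is November 26, 2014.
The period was tolled for 133 days by the emergency suspension of filing deadlines (April 16, 2014 to August 27, 2014), pushing the deadline to April 8, 2015.
The pending criminal prosecution from January 3, 2012 to February 23, 2012 does not toll the period, because no stated rule makes a criminal prosecution a tolling event.
Filing on May 23, 2015 missed the April 8, 2015 deadline — the action is time-barred.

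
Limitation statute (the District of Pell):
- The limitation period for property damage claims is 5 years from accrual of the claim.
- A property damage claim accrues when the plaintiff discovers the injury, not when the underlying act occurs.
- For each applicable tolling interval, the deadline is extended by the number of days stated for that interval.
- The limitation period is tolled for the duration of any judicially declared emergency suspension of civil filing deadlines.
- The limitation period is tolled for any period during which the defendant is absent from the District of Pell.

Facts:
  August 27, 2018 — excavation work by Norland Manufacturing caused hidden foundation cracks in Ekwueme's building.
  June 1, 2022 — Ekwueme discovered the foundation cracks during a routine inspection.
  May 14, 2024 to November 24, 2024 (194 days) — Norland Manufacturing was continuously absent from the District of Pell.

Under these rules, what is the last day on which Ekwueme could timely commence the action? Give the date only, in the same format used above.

December 12, 2027

The claim did not accrue until Ekwueme discovered the injury on June 1, 2022; the August 27, 2018 act date does not start the clock under the stated rule.
Adding the 5 years base period to June 1, 2022 gives a deadline of June 1, 2027, before any tolling.
The period was tolled for 194 days by the defendant's absence from the jurisdiction (May 14, 2024 to November 24, 2024), pushing the deadline to December 12, 2027.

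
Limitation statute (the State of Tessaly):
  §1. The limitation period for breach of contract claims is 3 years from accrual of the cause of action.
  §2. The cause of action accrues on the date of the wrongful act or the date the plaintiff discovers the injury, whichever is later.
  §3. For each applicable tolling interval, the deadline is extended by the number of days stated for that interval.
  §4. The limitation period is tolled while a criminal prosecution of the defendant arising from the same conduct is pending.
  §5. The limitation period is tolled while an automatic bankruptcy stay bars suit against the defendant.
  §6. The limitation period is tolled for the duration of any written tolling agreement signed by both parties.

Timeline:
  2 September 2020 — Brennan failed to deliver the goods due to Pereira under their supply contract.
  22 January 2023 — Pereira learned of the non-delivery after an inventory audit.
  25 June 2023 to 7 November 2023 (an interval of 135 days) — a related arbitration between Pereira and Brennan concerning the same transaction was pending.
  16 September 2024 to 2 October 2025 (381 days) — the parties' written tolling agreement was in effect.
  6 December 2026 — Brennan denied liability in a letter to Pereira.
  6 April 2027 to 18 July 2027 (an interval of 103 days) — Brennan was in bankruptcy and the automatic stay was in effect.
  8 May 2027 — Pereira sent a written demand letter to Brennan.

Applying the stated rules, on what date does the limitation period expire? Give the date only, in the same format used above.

7 February 2027

Taking the later of the act (2 September 2020) and discovery (22 January 2023), the claim accrued on 22 January 2023.
Adding the 3 years base period to 22 January 2023 gives a deadline of 22 January 2026, before any tolling.
The period was tolled for 381 days by the written tolling agreement (16 September 2024 to 2 October 2025), pushing the deadline to 7 February 2027.
The automatic bankruptcy stay from 6 April 2027 to 18 July 2027 began after the period had already run on 7 February 2027, so it has no tolling effect.
Although a pending arbitration ran from 25 June 2023 to 7 November 2023, the stated rules do not make that a tolling event, so it is disregarded.
The other events in the timeline have no effect on the limitation period under the stated rules.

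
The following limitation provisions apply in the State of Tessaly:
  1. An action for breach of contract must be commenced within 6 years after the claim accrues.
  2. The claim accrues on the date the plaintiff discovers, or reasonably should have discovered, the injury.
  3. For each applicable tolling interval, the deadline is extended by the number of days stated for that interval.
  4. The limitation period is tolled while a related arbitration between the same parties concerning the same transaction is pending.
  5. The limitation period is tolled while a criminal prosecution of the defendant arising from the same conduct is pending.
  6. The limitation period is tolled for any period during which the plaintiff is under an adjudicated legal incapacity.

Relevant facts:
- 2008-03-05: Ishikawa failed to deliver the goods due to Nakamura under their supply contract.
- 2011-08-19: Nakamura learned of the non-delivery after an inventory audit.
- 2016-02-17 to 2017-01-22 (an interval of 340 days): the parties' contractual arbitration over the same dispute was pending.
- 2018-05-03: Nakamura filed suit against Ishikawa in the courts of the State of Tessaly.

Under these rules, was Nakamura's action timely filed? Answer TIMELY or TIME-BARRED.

TIMELY

Accrual is tied to discovery, so the period began on 2011-08-19 rather than on 2008-03-05 when the act occurred.
Adding the 6 years base period to 2011-08-19 gives a deadline of 2017-08-19, before any tolling.
The period was tolled for 340 days by the pending related arbitration (2016-02-17 to 2017-01-22), pushing the deadline to 2018-07-25.
Nakamura filed on 2018-05-03, before the 2018-07-25 deadline, so the action is timely.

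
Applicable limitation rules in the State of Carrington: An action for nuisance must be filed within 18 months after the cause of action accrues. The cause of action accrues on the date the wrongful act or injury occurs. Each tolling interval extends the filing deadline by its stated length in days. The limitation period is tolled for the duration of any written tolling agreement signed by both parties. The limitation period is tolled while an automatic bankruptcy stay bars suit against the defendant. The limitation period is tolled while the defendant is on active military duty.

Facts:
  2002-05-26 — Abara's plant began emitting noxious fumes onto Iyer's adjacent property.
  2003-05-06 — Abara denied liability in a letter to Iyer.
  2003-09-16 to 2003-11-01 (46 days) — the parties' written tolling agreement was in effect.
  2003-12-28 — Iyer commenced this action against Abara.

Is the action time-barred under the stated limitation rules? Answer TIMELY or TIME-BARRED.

The claim accrued on 2002-05-26, when the wrongful act occurred.
Adding the 18 months base period to 2002-05-26 gives a deadline of 2003-11-26, before any tolling.
The period was tolled for 46 days by the written tolling agreement (2003-09-16 to 2003-11-01), pushing the deadline to 2004-01-11.
None of the other events listed affects the running of the period under the stated rules.
Filing on 2003-12-28 beat the 2004-01-11 deadline — the action is timely.

TIMELY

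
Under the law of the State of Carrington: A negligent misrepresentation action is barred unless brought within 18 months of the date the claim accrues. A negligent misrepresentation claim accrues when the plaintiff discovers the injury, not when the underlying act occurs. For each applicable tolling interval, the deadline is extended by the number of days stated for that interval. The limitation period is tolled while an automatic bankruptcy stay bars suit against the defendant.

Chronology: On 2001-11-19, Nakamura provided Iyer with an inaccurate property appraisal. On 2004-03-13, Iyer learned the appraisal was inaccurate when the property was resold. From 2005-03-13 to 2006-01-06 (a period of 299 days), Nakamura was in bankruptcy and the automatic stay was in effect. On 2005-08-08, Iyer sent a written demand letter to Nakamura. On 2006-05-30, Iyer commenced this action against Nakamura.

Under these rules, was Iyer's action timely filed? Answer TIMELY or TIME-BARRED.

Accrual is tied to discovery, so the period began on 2004-03-13 rather than on 2001-11-19 when the act occurred.
18 months from 2004-03-13 is 2005-09-13.
The automatic bankruptcy stay from 2005-03-13 to 2006-01-06 tolled the period for 299 days, extending the deadline to 2006-07-09.
None of the other events listed affects the running of the period under the stated rules.
Iyer filed on 2006-05-30, before the 2006-07-09 deadline, so the action is timely.

TIMELY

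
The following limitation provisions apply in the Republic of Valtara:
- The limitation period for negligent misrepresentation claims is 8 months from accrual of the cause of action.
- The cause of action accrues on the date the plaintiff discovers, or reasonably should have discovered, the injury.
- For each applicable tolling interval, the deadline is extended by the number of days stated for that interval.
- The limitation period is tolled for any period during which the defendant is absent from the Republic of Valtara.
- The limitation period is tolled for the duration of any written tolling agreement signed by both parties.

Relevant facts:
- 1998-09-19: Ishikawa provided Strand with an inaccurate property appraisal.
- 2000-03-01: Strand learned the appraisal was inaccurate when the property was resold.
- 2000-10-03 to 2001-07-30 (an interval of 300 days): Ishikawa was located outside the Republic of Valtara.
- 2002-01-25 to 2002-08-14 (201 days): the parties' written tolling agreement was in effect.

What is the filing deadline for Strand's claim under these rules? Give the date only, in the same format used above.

2001-08-28

Under the discovery rule, the claim accrued on 2000-03-01, when Strand discovered the injury — not on the 1998-09-19 date of the underlying act.
Adding the 8 months base period to 2000-03-01 gives a deadline of 2000-11-01, before any tolling.
The defendant's absence from the jurisdiction from 2000-10-03 to 2001-07-30 tolled the period for 300 days, extending the deadline to 2001-08-28.
The written tolling agreement starting 2002-01-25 came too late — the period had run on 2001-08-28 — and so does not extend the deadline.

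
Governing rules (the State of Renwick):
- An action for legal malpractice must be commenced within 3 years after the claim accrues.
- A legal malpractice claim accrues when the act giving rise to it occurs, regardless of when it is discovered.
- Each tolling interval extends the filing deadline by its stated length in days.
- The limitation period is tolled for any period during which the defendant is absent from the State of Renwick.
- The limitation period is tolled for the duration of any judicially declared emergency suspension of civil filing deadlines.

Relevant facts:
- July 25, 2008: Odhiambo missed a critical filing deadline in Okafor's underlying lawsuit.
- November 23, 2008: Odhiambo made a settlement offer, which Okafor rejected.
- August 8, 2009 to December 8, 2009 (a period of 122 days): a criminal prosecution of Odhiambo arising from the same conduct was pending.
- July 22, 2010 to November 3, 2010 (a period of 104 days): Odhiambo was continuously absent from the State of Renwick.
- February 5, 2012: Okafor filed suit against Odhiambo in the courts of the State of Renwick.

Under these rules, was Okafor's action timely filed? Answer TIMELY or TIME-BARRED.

The claim accrued on July 25, 2008, when the wrongful act occurred.
The untolled deadline — 3 years after July 25, 2008 — is July 25, 2011.
The period was tolled for 104 days by the defendant's absence from the jurisdiction (July 22, 2010 to November 3, 2010), pushing the deadline to November 6, 2011.
Although a criminal prosecution ran from August 8, 2009 to December 8, 2009, the stated rules do not make that a tolling event, so it is disregarded.
The other events in the timeline have no effect on the limitation period under the stated rules.
The February 5, 2012 filing falls after the November 6, 2011 deadline; the claim is time-barred.

TIME-BARRED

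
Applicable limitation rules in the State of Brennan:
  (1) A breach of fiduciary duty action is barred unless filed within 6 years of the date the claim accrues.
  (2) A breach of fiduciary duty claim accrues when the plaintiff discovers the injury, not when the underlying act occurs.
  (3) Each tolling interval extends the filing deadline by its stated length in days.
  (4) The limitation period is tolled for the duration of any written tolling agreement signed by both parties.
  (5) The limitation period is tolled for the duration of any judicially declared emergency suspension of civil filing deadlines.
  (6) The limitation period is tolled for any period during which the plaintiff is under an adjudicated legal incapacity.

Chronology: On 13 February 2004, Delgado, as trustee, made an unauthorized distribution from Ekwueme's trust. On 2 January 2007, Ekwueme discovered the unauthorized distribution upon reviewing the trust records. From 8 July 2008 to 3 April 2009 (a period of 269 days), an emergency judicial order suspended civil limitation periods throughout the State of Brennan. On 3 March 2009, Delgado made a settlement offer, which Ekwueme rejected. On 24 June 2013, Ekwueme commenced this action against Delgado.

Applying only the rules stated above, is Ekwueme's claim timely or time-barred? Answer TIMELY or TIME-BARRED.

The claim did not accrue until Ekwueme discovered the injury on 2 January 2007; the 13 February 2004 act date does not start the clock under the stated rule.
Adding the 6 years base period to 2 January 2007 gives a deadline of 2 January 2013, before any tolling.
The period was tolled for 269 days by the emergency suspension of filing deadlines (8 July 2008 to 3 April 2009), pushing the deadline to 28 September 2013.
Nothing else in the chronology tolls or restarts the period.
Ekwueme filed on 24 June 2013, before the 28 September 2013 deadline, so the action is timely.

TIMELY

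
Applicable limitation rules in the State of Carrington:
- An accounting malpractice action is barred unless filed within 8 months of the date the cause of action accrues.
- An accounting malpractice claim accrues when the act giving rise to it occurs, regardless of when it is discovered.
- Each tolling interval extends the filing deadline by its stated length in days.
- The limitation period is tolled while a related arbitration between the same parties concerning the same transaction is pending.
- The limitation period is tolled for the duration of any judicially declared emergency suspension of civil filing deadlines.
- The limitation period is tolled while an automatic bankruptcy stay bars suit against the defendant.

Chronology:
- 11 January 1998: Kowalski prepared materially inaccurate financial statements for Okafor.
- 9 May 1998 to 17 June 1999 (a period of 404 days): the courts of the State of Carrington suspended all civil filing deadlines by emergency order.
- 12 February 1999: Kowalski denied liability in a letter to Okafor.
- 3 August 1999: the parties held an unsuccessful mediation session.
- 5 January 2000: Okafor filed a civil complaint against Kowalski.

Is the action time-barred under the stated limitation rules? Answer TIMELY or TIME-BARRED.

TIME-BARRED

The claim accrued on 11 January 1998, when the wrongful act occurred.
Adding the 8 months base period to 11 January 1998 gives a deadline of 11 September 1998, before any tolling.
The emergency suspension of filing deadlines from 9 May 1998 to 17 June 1999 tolled the period for 404 days, extending the deadline to 20 October 1999.
None of the other events listed affects the running of the period under the stated rules.
Okafor filed on 5 January 2000, after the 20 October 1999 deadline, so the action is time-barred.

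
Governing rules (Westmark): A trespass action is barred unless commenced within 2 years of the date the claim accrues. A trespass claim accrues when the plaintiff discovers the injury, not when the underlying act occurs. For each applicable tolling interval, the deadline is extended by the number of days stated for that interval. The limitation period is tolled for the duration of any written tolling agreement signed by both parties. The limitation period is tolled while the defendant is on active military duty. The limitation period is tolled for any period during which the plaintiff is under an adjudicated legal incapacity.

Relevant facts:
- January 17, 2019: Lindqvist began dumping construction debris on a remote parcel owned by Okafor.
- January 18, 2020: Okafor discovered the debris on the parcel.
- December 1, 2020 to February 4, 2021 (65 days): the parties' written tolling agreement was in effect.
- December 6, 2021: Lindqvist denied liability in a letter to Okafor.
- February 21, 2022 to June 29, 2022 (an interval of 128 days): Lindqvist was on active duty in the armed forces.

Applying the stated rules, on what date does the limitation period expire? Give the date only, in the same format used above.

The claim did not accrue until Okafor discovered the injury on January 18, 2020; the January 17, 2019 act date does not start the clock under the stated rule.
The untolled deadline — 2 years after January 18, 2020 — is January 18, 2022.
The written tolling agreement from December 1, 2020 to February 4, 2021 tolled the period for 65 days, extending the deadline to March 24, 2022.
The period was tolled for 128 days by the defendant's active military service (February 21, 2022 to June 29, 2022), pushing the deadline to July 30, 2022.
Nothing else in the chronology tolls or restarts the period.

July 30, 2022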